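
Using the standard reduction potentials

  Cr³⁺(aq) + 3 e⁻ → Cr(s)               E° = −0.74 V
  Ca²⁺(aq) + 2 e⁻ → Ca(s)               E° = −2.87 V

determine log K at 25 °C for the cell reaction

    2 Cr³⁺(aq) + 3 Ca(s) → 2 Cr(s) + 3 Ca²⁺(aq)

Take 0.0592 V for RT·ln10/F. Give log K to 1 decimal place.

log K = 215.9

The Cr³⁺/Cr couple is reduced (cathode); E°cell = −0.74 − (−2.87) = +2.13 V with n = 6.
At equilibrium E = 0, so log K = nE°cell / 0.0592 = (6)(+2.13) / 0.0592 = 215.9.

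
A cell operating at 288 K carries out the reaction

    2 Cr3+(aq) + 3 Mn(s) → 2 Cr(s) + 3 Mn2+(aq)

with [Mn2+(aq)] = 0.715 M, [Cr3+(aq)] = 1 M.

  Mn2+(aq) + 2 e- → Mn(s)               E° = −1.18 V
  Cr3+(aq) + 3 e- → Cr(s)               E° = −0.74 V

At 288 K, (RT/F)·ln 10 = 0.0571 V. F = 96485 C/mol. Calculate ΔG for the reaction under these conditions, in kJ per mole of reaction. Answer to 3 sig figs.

−257 kJ/mol

The standard cell potential is −0.74 − (−1.18) = +0.44 V, with n = 6 electrons in the balanced equation.
Here Q = [Mn2+(aq)]^3 / [Cr3+(aq)]^2 = 0.366 (log Q = −0.437), giving E = +0.44 − (0.0571/6)·(−0.437) = +0.4442 V.
ΔG = −nFE = −(6)(96485)(+0.4442) J/mol = −257 kJ/mol.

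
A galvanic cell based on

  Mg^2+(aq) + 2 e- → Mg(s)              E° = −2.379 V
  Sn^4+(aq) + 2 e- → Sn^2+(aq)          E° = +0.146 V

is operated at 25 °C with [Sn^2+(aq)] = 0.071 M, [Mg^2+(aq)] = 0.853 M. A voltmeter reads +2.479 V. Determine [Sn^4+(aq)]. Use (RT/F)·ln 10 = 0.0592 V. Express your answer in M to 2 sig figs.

0.0017 M

Sn⁴⁺/Sn²⁺ is the cathode (higher E°); E°cell = +0.146 − (−2.379) = +2.525 V with n = 2.
Rearranging E = E° − (0.0592/n)·log Q gives log Q = 2(+2.525 − (+2.479))/0.0592 = 1.554.
Balancing electrons gives Sn^4+(aq) + Mg(s) → Sn^2+(aq) + Mg^2+(aq); thus Q = ([Sn^2+(aq)]·[Mg^2+(aq)]) / [Sn^4+(aq)].
Isolating [Sn^4+(aq)] in Q = 10^{1.554} yields log [Sn^4+(aq)] = −2.772, i.e. 0.0017 M.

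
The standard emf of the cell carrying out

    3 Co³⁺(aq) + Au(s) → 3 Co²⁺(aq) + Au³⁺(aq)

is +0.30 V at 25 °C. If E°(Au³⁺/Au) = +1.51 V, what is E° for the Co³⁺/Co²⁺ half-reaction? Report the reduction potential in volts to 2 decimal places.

+1.81 V

In the reaction as written the Co³⁺/Co²⁺ couple is reduced (cathode) and Au³⁺/Au is oxidized (anode), so E°cell = E°(Co³⁺/Co²⁺) − E°(Au³⁺/Au).
E°(Co³⁺/Co²⁺) = E°cell + E°(anode) = +0.30 + (+1.51) = +1.81 V.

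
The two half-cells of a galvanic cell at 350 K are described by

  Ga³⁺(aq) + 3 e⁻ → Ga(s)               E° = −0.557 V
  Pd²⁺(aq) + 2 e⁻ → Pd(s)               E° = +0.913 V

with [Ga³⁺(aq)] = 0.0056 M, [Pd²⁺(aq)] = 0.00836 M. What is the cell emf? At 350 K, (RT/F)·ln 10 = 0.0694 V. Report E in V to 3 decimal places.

+1.450 V

Pd²⁺/Pd is reduced (cathode, E° = +0.913 V) and Ga³⁺/Ga is oxidized (anode).
The standard potential is +0.913 − (−0.557) = +1.470 V and the balanced reaction transfers n = 6 electrons.
For the overall reaction 3 Pd²⁺(aq) + 2 Ga(s) → 3 Pd(s) + 2 Ga³⁺(aq), Q = [Ga³⁺(aq)]^2 / [Pd²⁺(aq)]^3 = 53.7, giving log Q = 1.730.
E = E° − (0.0694/n)·log Q = +1.470 − (0.0694/6)(1.730) = +1.450 V.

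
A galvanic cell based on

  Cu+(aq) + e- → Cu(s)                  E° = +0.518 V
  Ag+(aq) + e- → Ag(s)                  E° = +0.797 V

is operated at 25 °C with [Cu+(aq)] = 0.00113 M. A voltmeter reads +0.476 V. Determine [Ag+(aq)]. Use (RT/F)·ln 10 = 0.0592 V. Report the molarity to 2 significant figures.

2.4 M

The Ag⁺/Ag couple has the larger reduction potential, so it is the cathode: E°cell = +0.797 − (+0.518) = +0.279 V and n = 1.
Since E = E° − (0.0592/n)·log Q, log Q = n(E° − E)/0.0592 = −3.328.
The balanced reaction is Ag+(aq) + Cu(s) → Ag(s) + Cu+(aq), so Q = [Cu+(aq)] / [Ag+(aq)].
Substituting the known concentrations and solving, log [Ag+(aq)] = 0.381 and [Ag+(aq)] = 2.4 M.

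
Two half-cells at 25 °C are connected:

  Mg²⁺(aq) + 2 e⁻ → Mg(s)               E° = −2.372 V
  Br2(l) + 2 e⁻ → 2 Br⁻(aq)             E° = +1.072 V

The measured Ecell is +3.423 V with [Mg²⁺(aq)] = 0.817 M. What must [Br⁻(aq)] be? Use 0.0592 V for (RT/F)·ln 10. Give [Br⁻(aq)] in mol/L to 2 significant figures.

2.5 M

The Br₂/Br⁻ couple has the larger reduction potential, so it is the cathode: E°cell = +1.072 − (−2.372) = +3.444 V and n = 2.
Rearranging E = E° − (0.0592/n)·log Q gives log Q = 2(+3.444 − (+3.423))/0.0592 = 0.709.
For Br2(l) + Mg(s) → 2 Br⁻(aq) + Mg²⁺(aq), the reaction quotient is Q = [Br⁻(aq)]^2·[Mg²⁺(aq)].
Solving for the unknown gives log [Br⁻(aq)] = 0.398, so [Br⁻(aq)] ≈ 2.5 M.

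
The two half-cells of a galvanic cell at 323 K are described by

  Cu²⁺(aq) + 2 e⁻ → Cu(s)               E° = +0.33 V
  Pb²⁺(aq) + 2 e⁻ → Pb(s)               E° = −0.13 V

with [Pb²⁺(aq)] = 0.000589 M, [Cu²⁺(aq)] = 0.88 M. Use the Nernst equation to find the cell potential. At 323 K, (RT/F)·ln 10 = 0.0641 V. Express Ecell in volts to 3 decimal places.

The Cu²⁺/Cu couple has the more positive E°, so it is the cathode; Pb²⁺/Pb is the anode.
E°cell = E°cat − E°an = +0.33 − (−0.13) = +0.46 V; n = 2.
For the overall reaction Cu²⁺(aq) + Pb(s) → Cu(s) + Pb²⁺(aq), Q = [Pb²⁺(aq)] / [Cu²⁺(aq)] = 0.000669, giving log Q = −3.174.
By the Nernst equation, E = +0.46 − (0.0641/2)·(−3.174) = +0.562 V.

+0.562 V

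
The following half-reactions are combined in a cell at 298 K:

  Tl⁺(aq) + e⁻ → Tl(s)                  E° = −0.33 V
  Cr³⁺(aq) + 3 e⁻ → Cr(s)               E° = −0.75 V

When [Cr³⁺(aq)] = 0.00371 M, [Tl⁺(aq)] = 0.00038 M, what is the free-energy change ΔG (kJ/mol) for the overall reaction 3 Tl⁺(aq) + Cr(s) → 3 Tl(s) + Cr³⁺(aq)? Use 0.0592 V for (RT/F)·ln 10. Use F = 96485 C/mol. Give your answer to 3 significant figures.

−76.9 kJ/mol

With Tl⁺/Tl reduced at the cathode, E°cell = −0.33 − (−0.75) = +0.42 V and n = 3.
The reaction quotient is [Cr³⁺(aq)] / [Tl⁺(aq)]^3 = 6.76×10^7; by Nernst, E = +0.42 − (0.0592/3)(7.830) = +0.2655 V.
Then ΔG = −nFE = −3 × 96485 × +0.2655 J/mol = −76.9 kJ/mol.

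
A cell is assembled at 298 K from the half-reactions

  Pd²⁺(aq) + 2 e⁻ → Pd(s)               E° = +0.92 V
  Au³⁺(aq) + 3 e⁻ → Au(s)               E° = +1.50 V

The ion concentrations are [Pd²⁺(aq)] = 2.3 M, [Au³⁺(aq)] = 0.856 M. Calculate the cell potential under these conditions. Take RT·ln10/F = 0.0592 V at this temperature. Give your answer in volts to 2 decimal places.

+0.57 V

The Au³⁺/Au couple has the more positive E°, so it is the cathode; Pd²⁺/Pd is the anode.
E°cell = E°cat − E°an = +1.50 − (+0.92) = +0.58 V; n = 6.
The balanced reaction is 2 Au³⁺(aq) + 3 Pd(s) → 2 Au(s) + 3 Pd²⁺(aq), so Q = [Pd²⁺(aq)]^3 / [Au³⁺(aq)]^2 = 16.6 and log Q = 1.220.
By the Nernst equation, E = +0.58 − (0.0592/6)·(1.220) = +0.57 V.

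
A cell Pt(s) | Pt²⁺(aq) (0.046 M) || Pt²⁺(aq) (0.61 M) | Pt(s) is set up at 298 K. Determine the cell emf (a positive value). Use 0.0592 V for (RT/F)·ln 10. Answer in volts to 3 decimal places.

For a concentration cell E°cell = 0, since both electrodes use the same couple.
The compartment with the higher Pt²⁺(aq) concentration (0.61 M) acts as the cathode; ions are reduced there and produced at the dilute (0.046 M) anode.
With n = 2, Ecell = −(0.0592/2)·log([dilute]/[conc]) = −(0.0592/2)·log(0.046/0.61) = +0.033 V.

0.033 V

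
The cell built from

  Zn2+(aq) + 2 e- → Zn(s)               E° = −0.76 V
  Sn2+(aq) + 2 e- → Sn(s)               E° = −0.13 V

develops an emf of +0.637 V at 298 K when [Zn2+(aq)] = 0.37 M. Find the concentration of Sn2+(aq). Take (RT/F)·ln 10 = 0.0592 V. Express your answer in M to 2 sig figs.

With Sn²⁺/Sn at the cathode and Zn²⁺/Zn at the anode, E°cell = −0.13 − (−0.76) = +0.63 V (n = 2).
Since E = E° − (0.0592/n)·log Q, log Q = n(E° − E)/0.0592 = −0.236.
The balanced reaction is Sn2+(aq) + Zn(s) → Sn(s) + Zn2+(aq), so Q = [Zn2+(aq)] / [Sn2+(aq)].
Solving for the unknown gives log [Sn2+(aq)] = −0.196, so [Sn2+(aq)] ≈ 0.64 M.

0.64 M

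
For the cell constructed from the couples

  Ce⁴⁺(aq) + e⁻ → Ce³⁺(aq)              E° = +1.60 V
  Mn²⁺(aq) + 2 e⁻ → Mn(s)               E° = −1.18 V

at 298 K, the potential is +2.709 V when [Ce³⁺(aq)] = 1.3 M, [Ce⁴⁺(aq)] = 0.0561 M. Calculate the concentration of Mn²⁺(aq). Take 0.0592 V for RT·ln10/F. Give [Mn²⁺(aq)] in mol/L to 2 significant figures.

0.47 M

With Ce⁴⁺/Ce³⁺ at the cathode and Mn²⁺/Mn at the anode, E°cell = +1.60 − (−1.18) = +2.78 V (n = 2).
From the Nernst equation, log Q = n(E° − E)/0.0592 = 2·(+2.78 − (+2.709))/0.0592 = 2.399.
The balanced reaction is 2 Ce⁴⁺(aq) + Mn(s) → 2 Ce³⁺(aq) + Mn²⁺(aq), so Q = ([Ce³⁺(aq)]^2·[Mn²⁺(aq)]) / [Ce⁴⁺(aq)]^2.
Substituting the known concentrations and solving, log [Mn²⁺(aq)] = −0.331 and [Mn²⁺(aq)] = 0.47 M.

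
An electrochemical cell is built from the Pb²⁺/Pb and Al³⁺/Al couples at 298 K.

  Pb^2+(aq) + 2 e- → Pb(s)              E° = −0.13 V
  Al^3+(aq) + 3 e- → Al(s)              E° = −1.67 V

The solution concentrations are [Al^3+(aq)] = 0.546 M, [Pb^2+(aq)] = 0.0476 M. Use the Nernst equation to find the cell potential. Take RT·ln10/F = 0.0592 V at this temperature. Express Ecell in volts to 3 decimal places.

+1.506 V

Since E°(Pb²⁺/Pb) > E°(Al³⁺/Al), Pb²⁺/Pb serves as the cathode.
E°cell = −0.13 − (−1.67) = +1.54 V, with n = 6 electrons transferred.
The balanced reaction is 3 Pb^2+(aq) + 2 Al(s) → 3 Pb(s) + 2 Al^3+(aq), so Q = [Al^3+(aq)]^2 / [Pb^2+(aq)]^3 = 2.76×10^3 and log Q = 3.442.
Applying E = E° − (RT ln10/nF)·log Q gives +1.54 − (0.0592/6)(3.442) = +1.506 V.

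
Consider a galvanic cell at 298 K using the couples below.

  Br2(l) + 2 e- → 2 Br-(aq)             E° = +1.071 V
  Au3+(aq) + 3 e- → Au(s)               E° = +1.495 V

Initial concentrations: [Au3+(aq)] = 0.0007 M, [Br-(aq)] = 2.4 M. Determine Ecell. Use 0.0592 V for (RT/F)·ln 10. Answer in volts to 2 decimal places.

The Au³⁺/Au couple has the more positive E°, so it is the cathode; Br₂/Br⁻ is the anode.
E°cell = +1.495 − (+1.071) = +0.424 V, with n = 6 electrons transferred.
For the overall reaction 2 Au3+(aq) + 6 Br-(aq) → 2 Au(s) + 3 Br2(l), Q = 1 / ([Au3+(aq)]^2·[Br-(aq)]^6) = 1.07×10^4, giving log Q = 4.029.
Applying E = E° − (RT ln10/nF)·log Q gives +0.424 − (0.0592/6)(4.029) = +0.38 V.

+0.38 V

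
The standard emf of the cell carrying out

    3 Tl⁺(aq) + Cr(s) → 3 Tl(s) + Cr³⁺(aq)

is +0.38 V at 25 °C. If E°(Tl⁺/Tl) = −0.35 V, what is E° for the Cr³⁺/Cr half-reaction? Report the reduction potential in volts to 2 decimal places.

−0.73 V

In the reaction as written the Tl⁺/Tl couple is reduced (cathode) and Cr³⁺/Cr is oxidized (anode), so E°cell = E°(Tl⁺/Tl) − E°(Cr³⁺/Cr).
E°(Cr³⁺/Cr) = E°(cathode) − E°cell = −0.35 − (+0.38) = −0.73 V.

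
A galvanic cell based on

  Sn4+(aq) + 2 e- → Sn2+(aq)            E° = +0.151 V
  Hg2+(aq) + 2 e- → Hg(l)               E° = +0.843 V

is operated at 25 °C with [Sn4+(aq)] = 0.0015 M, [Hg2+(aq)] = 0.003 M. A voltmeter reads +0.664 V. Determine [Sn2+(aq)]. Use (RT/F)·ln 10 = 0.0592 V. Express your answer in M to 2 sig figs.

With Hg²⁺/Hg at the cathode and Sn⁴⁺/Sn²⁺ at the anode, E°cell = +0.843 − (+0.151) = +0.692 V (n = 2).
From the Nernst equation, log Q = n(E° − E)/0.0592 = 2·(+0.692 − (+0.664))/0.0592 = 0.946.
The balanced reaction is Hg2+(aq) + Sn2+(aq) → Hg(l) + Sn4+(aq), so Q = [Sn4+(aq)] / ([Hg2+(aq)]·[Sn2+(aq)]).
Substituting the known concentrations and solving, log [Sn2+(aq)] = −1.247 and [Sn2+(aq)] = 0.057 M.

0.057 M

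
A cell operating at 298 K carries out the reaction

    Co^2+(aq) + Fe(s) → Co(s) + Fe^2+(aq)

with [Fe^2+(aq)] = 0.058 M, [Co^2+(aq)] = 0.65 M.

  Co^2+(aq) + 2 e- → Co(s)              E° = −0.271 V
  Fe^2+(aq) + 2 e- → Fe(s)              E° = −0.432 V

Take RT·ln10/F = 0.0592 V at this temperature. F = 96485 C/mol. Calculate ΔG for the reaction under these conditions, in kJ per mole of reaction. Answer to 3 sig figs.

−37.1 kJ/mol

E°cell = −0.271 − (−0.432) = +0.161 V; the balanced reaction transfers n = 2 electrons.
Q = [Fe^2+(aq)] / [Co^2+(aq)] = 0.0892, so log Q = −1.049 and E = +0.161 − (0.0592/2)(−1.049) = +0.1921 V.
Then ΔG = −nFE = −2 × 96485 × +0.1921 J/mol = −37.1 kJ/mol.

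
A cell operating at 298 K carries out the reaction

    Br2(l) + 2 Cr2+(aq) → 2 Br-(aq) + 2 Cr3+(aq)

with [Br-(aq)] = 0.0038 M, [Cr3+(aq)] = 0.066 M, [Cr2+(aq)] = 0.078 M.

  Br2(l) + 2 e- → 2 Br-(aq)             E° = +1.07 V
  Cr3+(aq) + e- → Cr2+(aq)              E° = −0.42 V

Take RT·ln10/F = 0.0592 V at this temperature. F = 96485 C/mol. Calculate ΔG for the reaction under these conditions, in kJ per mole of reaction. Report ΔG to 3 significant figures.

−316 kJ/mol

With Br₂/Br⁻ reduced at the cathode, E°cell = +1.07 − (−0.42) = +1.49 V and n = 2.
Q = ([Br-(aq)]^2·[Cr3+(aq)]^2) / [Cr2+(aq)]^2 = 1.03×10^−5, so log Q = −4.986 and E = +1.49 − (0.0592/2)(−4.986) = +1.6376 V.
Finally ΔG = −nFE = −(2)(96485 C/mol)(+1.6376 V) = −316 kJ/mol.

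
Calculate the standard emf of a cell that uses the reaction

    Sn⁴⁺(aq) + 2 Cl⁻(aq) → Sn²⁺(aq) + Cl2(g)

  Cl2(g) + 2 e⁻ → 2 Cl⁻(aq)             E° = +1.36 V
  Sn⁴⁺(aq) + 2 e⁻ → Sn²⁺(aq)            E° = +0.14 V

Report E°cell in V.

−1.22 V

In the reaction as written, Sn⁴⁺(aq) is reduced (cathode) and Cl2(g) is produced by oxidation at the anode.
E°cell = E°(cathode) − E°(anode) = +0.14 − (+1.36) = −1.22 V.
The negative E°cell means the reaction is non-spontaneous in the direction written.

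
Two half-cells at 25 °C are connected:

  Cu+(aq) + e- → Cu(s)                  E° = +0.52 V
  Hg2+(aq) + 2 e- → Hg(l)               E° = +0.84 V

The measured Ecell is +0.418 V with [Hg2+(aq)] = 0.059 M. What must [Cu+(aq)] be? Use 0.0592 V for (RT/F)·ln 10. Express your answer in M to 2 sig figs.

0.0054 M

The Hg²⁺/Hg couple has the larger reduction potential, so it is the cathode: E°cell = +0.84 − (+0.52) = +0.32 V and n = 2.
From the Nernst equation, log Q = n(E° − E)/0.0592 = 2·(+0.32 − (+0.418))/0.0592 = −3.311.
The balanced reaction is Hg2+(aq) + 2 Cu(s) → Hg(l) + 2 Cu+(aq), so Q = [Cu+(aq)]^2 / [Hg2+(aq)].
Solving for the unknown gives log [Cu+(aq)] = −2.270, so [Cu+(aq)] ≈ 0.0054 M.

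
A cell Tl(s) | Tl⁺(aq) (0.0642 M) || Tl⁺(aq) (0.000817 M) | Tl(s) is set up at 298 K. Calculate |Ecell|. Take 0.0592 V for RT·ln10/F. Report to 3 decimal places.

0.112 V

For a concentration cell E°cell = 0, since both electrodes use the same couple.
The compartment with the higher Tl⁺(aq) concentration (0.0642 M) acts as the cathode; ions are reduced there and produced at the dilute (0.000817 M) anode.
With n = 1, Ecell = −(0.0592/1)·log([dilute]/[conc]) = −(0.0592/1)·log(0.000817/0.0642) = +0.112 V.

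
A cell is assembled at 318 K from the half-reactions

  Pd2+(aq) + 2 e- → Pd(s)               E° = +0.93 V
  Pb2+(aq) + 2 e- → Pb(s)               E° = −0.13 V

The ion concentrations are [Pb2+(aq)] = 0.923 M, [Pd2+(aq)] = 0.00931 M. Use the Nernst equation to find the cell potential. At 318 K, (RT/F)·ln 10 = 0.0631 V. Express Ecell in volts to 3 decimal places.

+0.997 V

Since E°(Pd²⁺/Pd) > E°(Pb²⁺/Pb), Pd²⁺/Pd serves as the cathode.
E°cell = +0.93 − (−0.13) = +1.06 V, with n = 2 electrons transferred.
Balancing gives Pd2+(aq) + Pb(s) → Pd(s) + Pb2+(aq); hence Q = [Pb2+(aq)] / [Pd2+(aq)] = 99.1 (log Q = 1.996).
E = E° − (0.0631/n)·log Q = +1.06 − (0.0631/2)(1.996) = +0.997 V.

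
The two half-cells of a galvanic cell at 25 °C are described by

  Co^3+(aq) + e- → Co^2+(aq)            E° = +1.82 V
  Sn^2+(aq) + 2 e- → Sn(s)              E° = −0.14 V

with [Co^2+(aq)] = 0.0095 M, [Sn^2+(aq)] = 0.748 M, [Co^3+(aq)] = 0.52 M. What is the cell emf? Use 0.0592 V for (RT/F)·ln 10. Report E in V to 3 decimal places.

Since E°(Co³⁺/Co²⁺) > E°(Sn²⁺/Sn), Co³⁺/Co²⁺ serves as the cathode.
E°cell = +1.82 − (−0.14) = +1.96 V, with n = 2 electrons transferred.
The balanced reaction is 2 Co^3+(aq) + Sn(s) → 2 Co^2+(aq) + Sn^2+(aq), so Q = ([Co^2+(aq)]^2·[Sn^2+(aq)]) / [Co^3+(aq)]^2 = 0.00025 and log Q = −3.603.
By the Nernst equation, E = +1.96 − (0.0592/2)·(−3.603) = +2.067 V.

+2.067 V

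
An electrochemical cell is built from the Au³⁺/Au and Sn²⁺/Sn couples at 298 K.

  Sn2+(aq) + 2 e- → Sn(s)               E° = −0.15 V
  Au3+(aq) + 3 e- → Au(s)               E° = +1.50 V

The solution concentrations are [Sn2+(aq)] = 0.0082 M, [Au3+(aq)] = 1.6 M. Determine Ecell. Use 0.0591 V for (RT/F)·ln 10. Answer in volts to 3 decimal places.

Since E°(Au³⁺/Au) > E°(Sn²⁺/Sn), Au³⁺/Au serves as the cathode.
The standard potential is +1.50 − (−0.15) = +1.65 V and the balanced reaction transfers n = 6 electrons.
The balanced reaction is 2 Au3+(aq) + 3 Sn(s) → 2 Au(s) + 3 Sn2+(aq), so Q = [Sn2+(aq)]^3 / [Au3+(aq)]^2 = 2.15×10^−7 and log Q = −6.667.
E = E° − (0.0591/n)·log Q = +1.65 − (0.0591/6)(−6.667) = +1.716 V.

+1.716 V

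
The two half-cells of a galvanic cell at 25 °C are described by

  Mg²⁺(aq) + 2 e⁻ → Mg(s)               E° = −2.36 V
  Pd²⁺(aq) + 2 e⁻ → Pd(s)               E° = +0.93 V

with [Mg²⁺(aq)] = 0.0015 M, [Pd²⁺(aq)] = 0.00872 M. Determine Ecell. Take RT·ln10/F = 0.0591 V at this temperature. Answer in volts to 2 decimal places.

Since E°(Pd²⁺/Pd) > E°(Mg²⁺/Mg), Pd²⁺/Pd serves as the cathode.
E°cell = E°cat − E°an = +0.93 − (−2.36) = +3.29 V; n = 2.
The balanced reaction is Pd²⁺(aq) + Mg(s) → Pd(s) + Mg²⁺(aq), so Q = [Mg²⁺(aq)] / [Pd²⁺(aq)] = 0.172 and log Q = −0.764.
Applying E = E° − (RT ln10/nF)·log Q gives +3.29 − (0.0591/2)(−0.764) = +3.31 V.

+3.31 V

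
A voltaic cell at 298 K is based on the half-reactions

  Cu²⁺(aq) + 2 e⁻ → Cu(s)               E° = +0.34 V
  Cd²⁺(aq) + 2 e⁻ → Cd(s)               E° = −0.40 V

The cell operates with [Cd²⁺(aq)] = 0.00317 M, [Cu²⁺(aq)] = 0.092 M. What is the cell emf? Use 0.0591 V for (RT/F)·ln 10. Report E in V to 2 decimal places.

+0.78 V

The Cu²⁺/Cu couple has the more positive E°, so it is the cathode; Cd²⁺/Cd is the anode.
E°cell = +0.34 − (−0.40) = +0.74 V, with n = 2 electrons transferred.
For the overall reaction Cu²⁺(aq) + Cd(s) → Cu(s) + Cd²⁺(aq), Q = [Cd²⁺(aq)] / [Cu²⁺(aq)] = 0.0345, giving log Q = −1.463.
By the Nernst equation, E = +0.74 − (0.0591/2)·(−1.463) = +0.78 V.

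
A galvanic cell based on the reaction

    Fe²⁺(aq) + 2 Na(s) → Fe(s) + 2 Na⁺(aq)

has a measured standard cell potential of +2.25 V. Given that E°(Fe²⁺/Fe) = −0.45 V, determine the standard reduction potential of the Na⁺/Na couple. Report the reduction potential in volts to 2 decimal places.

In the reaction as written the Fe²⁺/Fe couple is reduced (cathode) and Na⁺/Na is oxidized (anode), so E°cell = E°(Fe²⁺/Fe) − E°(Na⁺/Na).
E°(Na⁺/Na) = E°(cathode) − E°cell = −0.45 − (+2.25) = −2.70 V.

−2.70 V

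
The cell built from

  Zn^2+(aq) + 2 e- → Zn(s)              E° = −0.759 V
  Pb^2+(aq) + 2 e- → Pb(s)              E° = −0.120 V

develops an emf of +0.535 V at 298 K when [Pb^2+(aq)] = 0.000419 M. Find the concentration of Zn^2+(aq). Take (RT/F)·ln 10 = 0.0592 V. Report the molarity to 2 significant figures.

Pb²⁺/Pb is the cathode (higher E°); E°cell = −0.120 − (−0.759) = +0.639 V with n = 2.
Since E = E° − (0.0592/n)·log Q, log Q = n(E° − E)/0.0592 = 3.514.
For Pb^2+(aq) + Zn(s) → Pb(s) + Zn^2+(aq), the reaction quotient is Q = [Zn^2+(aq)] / [Pb^2+(aq)].
Isolating [Zn^2+(aq)] in Q = 10^{3.514} yields log [Zn^2+(aq)] = 0.136, i.e. 1.4 M.

1.4 M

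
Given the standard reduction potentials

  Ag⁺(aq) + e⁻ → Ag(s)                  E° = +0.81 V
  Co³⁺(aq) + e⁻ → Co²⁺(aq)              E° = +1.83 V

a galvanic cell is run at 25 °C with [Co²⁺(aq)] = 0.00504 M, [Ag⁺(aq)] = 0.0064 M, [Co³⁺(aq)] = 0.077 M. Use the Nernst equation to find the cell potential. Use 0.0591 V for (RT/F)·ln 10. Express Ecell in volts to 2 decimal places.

The Co³⁺/Co²⁺ couple has the more positive E°, so it is the cathode; Ag⁺/Ag is the anode.
E°cell = E°cat − E°an = +1.83 − (+0.81) = +1.02 V; n = 1.
Balancing gives Co³⁺(aq) + Ag(s) → Co²⁺(aq) + Ag⁺(aq); hence Q = ([Co²⁺(aq)]·[Ag⁺(aq)]) / [Co³⁺(aq)] = 0.000419 (log Q = −3.378).
By the Nernst equation, E = +1.02 − (0.0591/1)·(−3.378) = +1.22 V.

+1.22 V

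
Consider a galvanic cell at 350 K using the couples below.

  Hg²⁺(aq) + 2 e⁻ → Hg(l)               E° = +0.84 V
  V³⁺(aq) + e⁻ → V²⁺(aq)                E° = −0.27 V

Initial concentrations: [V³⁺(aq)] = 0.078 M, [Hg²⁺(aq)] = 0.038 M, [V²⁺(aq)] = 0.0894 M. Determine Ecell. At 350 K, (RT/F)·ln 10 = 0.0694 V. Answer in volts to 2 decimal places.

Since E°(Hg²⁺/Hg) > E°(V³⁺/V²⁺), Hg²⁺/Hg serves as the cathode.
The standard potential is +0.84 − (−0.27) = +1.11 V and the balanced reaction transfers n = 2 electrons.
For the overall reaction Hg²⁺(aq) + 2 V²⁺(aq) → Hg(l) + 2 V³⁺(aq), Q = [V³⁺(aq)]^2 / ([Hg²⁺(aq)]·[V²⁺(aq)]^2) = 20, giving log Q = 1.302.
E = E° − (0.0694/n)·log Q = +1.11 − (0.0694/2)(1.302) = +1.06 V.

+1.06 V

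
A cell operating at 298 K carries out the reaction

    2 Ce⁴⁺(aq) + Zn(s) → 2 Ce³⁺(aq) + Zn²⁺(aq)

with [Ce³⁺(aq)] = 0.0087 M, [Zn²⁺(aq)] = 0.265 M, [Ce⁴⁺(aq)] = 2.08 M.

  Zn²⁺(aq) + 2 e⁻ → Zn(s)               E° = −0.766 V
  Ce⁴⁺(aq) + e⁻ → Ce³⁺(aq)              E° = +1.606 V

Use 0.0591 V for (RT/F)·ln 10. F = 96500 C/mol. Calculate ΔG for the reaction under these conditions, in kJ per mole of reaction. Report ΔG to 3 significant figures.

−488 kJ/mol

E°cell = +1.606 − (−0.766) = +2.372 V; the balanced reaction transfers n = 2 electrons.
Here Q = ([Ce³⁺(aq)]^2·[Zn²⁺(aq)]) / [Ce⁴⁺(aq)]^2 = 4.64×10^−6 (log Q = −5.334), giving E = +2.372 − (0.0591/2)·(−5.334) = +2.5296 V.
Finally ΔG = −nFE = −(2)(96500 C/mol)(+2.5296 V) = −488 kJ/mol.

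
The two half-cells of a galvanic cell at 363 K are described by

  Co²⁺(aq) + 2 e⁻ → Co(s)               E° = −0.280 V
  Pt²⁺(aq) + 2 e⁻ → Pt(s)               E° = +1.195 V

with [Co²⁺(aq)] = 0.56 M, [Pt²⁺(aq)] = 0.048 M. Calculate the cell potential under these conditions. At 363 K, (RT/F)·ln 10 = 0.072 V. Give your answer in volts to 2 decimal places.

The Pt²⁺/Pt couple has the more positive E°, so it is the cathode; Co²⁺/Co is the anode.
The standard potential is +1.195 − (−0.280) = +1.475 V and the balanced reaction transfers n = 2 electrons.
For the overall reaction Pt²⁺(aq) + Co(s) → Pt(s) + Co²⁺(aq), Q = [Co²⁺(aq)] / [Pt²⁺(aq)] = 11.7, giving log Q = 1.067.
By the Nernst equation, E = +1.475 − (0.072/2)·(1.067) = +1.44 V.

+1.44 V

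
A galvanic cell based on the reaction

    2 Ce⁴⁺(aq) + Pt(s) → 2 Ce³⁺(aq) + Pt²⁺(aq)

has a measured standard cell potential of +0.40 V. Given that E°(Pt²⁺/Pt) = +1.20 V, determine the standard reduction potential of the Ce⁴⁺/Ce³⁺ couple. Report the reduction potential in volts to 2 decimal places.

In the reaction as written the Ce⁴⁺/Ce³⁺ couple is reduced (cathode) and Pt²⁺/Pt is oxidized (anode), so E°cell = E°(Ce⁴⁺/Ce³⁺) − E°(Pt²⁺/Pt).
E°(Ce⁴⁺/Ce³⁺) = E°cell + E°(anode) = +0.40 + (+1.20) = +1.60 V.

+1.60 V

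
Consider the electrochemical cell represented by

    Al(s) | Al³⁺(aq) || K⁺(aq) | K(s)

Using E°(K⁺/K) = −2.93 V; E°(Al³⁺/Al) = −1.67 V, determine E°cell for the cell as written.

By convention the left-hand electrode in cell notation is the anode (oxidation) and the right-hand electrode is the cathode (reduction).
E°cell = E°(right) − E°(left) = −2.93 − (−1.67) = −1.26 V.
The negative sign shows that, as written, the cell would require an external voltage to drive the reaction.

−1.26 V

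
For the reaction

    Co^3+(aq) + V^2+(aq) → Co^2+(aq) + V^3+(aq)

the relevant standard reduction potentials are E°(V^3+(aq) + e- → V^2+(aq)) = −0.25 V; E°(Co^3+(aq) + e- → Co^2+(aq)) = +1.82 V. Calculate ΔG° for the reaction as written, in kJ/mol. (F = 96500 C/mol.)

In the reaction as written Co^3+(aq) is reduced, so the Co³⁺/Co²⁺ couple is the cathode and V³⁺/V²⁺ is the anode.
E°cell = +1.82 − (−0.25) = +2.07 V; balancing electrons gives n = 1.
ΔG° = −nFE°cell = −(1)(96500)(+2.07) J/mol = −200 kJ/mol.

−200 kJ/mol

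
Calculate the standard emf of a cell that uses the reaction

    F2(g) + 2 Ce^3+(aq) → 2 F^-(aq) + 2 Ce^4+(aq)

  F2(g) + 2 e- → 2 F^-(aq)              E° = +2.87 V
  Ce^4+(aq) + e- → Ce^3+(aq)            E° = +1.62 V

F2(g) gains electrons, so the F₂/F⁻ couple is the cathode; the Ce⁴⁺/Ce³⁺ couple is the anode.
E°cell = E°(cathode) − E°(anode) = +2.87 − (+1.62) = +1.25 V.
The positive value indicates the reaction is spontaneous as written.

+1.25 V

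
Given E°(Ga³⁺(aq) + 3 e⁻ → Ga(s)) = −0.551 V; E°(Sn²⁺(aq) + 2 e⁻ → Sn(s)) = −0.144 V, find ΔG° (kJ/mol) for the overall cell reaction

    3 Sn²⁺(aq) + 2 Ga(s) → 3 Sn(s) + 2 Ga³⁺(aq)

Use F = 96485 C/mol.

−236 kJ/mol

In the reaction as written Sn²⁺(aq) is reduced, so the Sn²⁺/Sn couple is the cathode and Ga³⁺/Ga is the anode.
E°cell = −0.144 − (−0.551) = +0.407 V; balancing electrons gives n = 6.
ΔG° = −nFE°cell = −(6)(96485)(+0.407) J/mol = −236 kJ/mol.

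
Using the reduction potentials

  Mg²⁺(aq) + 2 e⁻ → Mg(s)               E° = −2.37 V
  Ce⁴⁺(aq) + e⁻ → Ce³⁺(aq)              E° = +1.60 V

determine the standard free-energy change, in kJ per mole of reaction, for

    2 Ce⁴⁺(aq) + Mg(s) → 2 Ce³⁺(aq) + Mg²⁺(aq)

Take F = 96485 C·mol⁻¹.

−766 kJ/mol

In the reaction as written Ce⁴⁺(aq) is reduced, so the Ce⁴⁺/Ce³⁺ couple is the cathode and Mg²⁺/Mg is the anode.
E°cell = +1.60 − (−2.37) = +3.97 V; balancing electrons gives n = 2.
ΔG° = −nFE°cell = −(2)(96485)(+3.97) J/mol = −766 kJ/mol.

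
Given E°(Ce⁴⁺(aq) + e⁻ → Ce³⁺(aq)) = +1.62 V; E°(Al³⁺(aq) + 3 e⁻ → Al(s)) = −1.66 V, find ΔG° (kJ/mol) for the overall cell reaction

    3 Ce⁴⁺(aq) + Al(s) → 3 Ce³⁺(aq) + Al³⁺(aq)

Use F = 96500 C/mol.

−950 kJ/mol

In the reaction as written Ce⁴⁺(aq) is reduced, so the Ce⁴⁺/Ce³⁺ couple is the cathode and Al³⁺/Al is the anode.
E°cell = +1.62 − (−1.66) = +3.28 V; balancing electrons gives n = 3.
ΔG° = −nFE°cell = −(3)(96500)(+3.28) J/mol = −950 kJ/mol.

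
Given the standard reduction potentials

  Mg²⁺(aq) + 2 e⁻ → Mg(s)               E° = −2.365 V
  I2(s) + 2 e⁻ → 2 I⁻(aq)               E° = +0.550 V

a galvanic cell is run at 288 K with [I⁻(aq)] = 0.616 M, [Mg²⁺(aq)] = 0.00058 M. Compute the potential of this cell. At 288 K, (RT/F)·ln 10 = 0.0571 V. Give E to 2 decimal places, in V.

+3.02 V

Since E°(I₂/I⁻) > E°(Mg²⁺/Mg), I₂/I⁻ serves as the cathode.
E°cell = E°cat − E°an = +0.550 − (−2.365) = +2.915 V; n = 2.
Balancing gives I2(s) + Mg(s) → 2 I⁻(aq) + Mg²⁺(aq); hence Q = [I⁻(aq)]^2·[Mg²⁺(aq)] = 0.00022 (log Q = −3.657).
By the Nernst equation, E = +2.915 − (0.0571/2)·(−3.657) = +3.02 V.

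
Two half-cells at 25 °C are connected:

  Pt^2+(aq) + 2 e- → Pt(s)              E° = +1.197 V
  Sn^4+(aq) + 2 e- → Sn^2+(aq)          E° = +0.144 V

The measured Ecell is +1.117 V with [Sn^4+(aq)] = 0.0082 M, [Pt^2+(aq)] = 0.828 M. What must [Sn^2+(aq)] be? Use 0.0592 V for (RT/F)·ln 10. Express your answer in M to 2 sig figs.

1.4 M

With Pt²⁺/Pt at the cathode and Sn⁴⁺/Sn²⁺ at the anode, E°cell = +1.197 − (+0.144) = +1.053 V (n = 2).
From the Nernst equation, log Q = n(E° − E)/0.0592 = 2·(+1.053 − (+1.117))/0.0592 = −2.162.
For Pt^2+(aq) + Sn^2+(aq) → Pt(s) + Sn^4+(aq), the reaction quotient is Q = [Sn^4+(aq)] / ([Pt^2+(aq)]·[Sn^2+(aq)]).
Substituting the known concentrations and solving, log [Sn^2+(aq)] = 0.158 and [Sn^2+(aq)] = 1.4 M.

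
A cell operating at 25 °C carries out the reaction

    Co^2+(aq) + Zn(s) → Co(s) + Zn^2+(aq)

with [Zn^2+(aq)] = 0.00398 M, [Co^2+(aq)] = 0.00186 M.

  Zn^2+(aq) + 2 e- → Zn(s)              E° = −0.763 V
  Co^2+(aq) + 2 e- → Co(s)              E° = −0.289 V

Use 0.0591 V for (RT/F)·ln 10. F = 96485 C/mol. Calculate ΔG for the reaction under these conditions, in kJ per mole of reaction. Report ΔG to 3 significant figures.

−89.6 kJ/mol

With Co²⁺/Co reduced at the cathode, E°cell = −0.289 − (−0.763) = +0.474 V and n = 2.
Here Q = [Zn^2+(aq)] / [Co^2+(aq)] = 2.14 (log Q = 0.330), giving E = +0.474 − (0.0591/2)·(0.330) = +0.4642 V.
ΔG = −nFE = −(2)(96485)(+0.4642) J/mol = −89.6 kJ/mol.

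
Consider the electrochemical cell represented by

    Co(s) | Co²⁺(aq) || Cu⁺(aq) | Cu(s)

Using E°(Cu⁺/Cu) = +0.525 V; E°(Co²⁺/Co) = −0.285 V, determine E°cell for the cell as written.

By convention the left-hand electrode in cell notation is the anode (oxidation) and the right-hand electrode is the cathode (reduction).
E°cell = E°(right) − E°(left) = +0.525 − (−0.285) = +0.810 V.

+0.810 V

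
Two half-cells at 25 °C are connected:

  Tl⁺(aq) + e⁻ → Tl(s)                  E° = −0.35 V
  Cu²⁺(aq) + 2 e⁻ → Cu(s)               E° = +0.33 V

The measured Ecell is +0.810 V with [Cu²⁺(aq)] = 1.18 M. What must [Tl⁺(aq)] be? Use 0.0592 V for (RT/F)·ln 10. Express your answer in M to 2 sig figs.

0.0069 M

Cu²⁺/Cu is the cathode (higher E°); E°cell = +0.33 − (−0.35) = +0.68 V with n = 2.
Rearranging E = E° − (0.0592/n)·log Q gives log Q = 2(+0.68 − (+0.810))/0.0592 = −4.392.
Balancing electrons gives Cu²⁺(aq) + 2 Tl(s) → Cu(s) + 2 Tl⁺(aq); thus Q = [Tl⁺(aq)]^2 / [Cu²⁺(aq)].
Isolating [Tl⁺(aq)] in Q = 10^{−4.392} yields log [Tl⁺(aq)] = −2.160, i.e. 0.0069 M.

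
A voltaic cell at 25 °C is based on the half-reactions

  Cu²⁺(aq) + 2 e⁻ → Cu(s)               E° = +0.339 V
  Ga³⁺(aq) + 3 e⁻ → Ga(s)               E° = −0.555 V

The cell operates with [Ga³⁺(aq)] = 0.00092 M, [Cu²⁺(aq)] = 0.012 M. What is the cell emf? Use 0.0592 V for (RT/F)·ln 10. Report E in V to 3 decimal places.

Cu²⁺/Cu is reduced (cathode, E° = +0.339 V) and Ga³⁺/Ga is oxidized (anode).
E°cell = +0.339 − (−0.555) = +0.894 V, with n = 6 electrons transferred.
The balanced reaction is 3 Cu²⁺(aq) + 2 Ga(s) → 3 Cu(s) + 2 Ga³⁺(aq), so Q = [Ga³⁺(aq)]^2 / [Cu²⁺(aq)]^3 = 0.49 and log Q = −0.310.
E = E° − (0.0592/n)·log Q = +0.894 − (0.0592/6)(−0.310) = +0.897 V.

+0.897 V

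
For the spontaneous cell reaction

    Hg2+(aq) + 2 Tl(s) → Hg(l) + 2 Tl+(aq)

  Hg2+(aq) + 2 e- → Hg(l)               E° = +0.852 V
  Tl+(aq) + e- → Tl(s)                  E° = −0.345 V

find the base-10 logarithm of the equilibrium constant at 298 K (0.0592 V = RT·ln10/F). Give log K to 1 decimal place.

The Hg²⁺/Hg couple is reduced (cathode); E°cell = +0.852 − (−0.345) = +1.197 V with n = 2.
At equilibrium E = 0, so log K = nE°cell / 0.0592 = (2)(+1.197) / 0.0592 = 40.4.

log K = 40.4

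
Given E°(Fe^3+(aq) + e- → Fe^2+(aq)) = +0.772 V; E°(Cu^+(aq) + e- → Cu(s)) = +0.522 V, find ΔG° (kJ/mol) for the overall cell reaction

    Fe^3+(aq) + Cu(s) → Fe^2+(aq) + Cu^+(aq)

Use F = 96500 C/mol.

In the reaction as written Fe^3+(aq) is reduced, so the Fe³⁺/Fe²⁺ couple is the cathode and Cu⁺/Cu is the anode.
E°cell = +0.772 − (+0.522) = +0.250 V; balancing electrons gives n = 1.
ΔG° = −nFE°cell = −(1)(96500)(+0.250) J/mol = −24.1 kJ/mol.

−24.1 kJ/mol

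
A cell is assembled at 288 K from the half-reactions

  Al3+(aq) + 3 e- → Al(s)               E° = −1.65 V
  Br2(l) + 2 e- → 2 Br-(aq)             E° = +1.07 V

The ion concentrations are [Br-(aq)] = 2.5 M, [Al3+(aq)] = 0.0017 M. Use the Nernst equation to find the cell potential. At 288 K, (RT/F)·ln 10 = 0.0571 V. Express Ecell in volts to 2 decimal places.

+2.75 V

The Br₂/Br⁻ couple has the more positive E°, so it is the cathode; Al³⁺/Al is the anode.
The standard potential is +1.07 − (−1.65) = +2.72 V and the balanced reaction transfers n = 6 electrons.
Balancing gives 3 Br2(l) + 2 Al(s) → 6 Br-(aq) + 2 Al3+(aq); hence Q = [Br-(aq)]^6·[Al3+(aq)]^2 = 0.000706 (log Q = −3.151).
Applying E = E° − (RT ln10/nF)·log Q gives +2.72 − (0.0571/6)(−3.151) = +2.75 V.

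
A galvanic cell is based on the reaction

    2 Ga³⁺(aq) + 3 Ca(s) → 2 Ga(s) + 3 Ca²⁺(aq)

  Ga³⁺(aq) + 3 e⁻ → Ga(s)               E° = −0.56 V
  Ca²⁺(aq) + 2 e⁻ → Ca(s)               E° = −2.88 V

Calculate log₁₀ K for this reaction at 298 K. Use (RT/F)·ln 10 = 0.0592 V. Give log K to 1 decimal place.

log K = 235.1

The Ga³⁺/Ga couple is reduced (cathode); E°cell = −0.56 − (−2.88) = +2.32 V with n = 6.
At equilibrium E = 0, so log K = nE°cell / 0.0592 = (6)(+2.32) / 0.0592 = 235.1.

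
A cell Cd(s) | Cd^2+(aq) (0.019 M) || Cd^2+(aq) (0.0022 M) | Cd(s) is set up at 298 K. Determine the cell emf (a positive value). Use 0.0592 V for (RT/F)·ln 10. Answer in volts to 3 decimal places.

For a concentration cell E°cell = 0, since both electrodes use the same couple.
The compartment with the higher Cd^2+(aq) concentration (0.019 M) acts as the cathode; ions are reduced there and produced at the dilute (0.0022 M) anode.
With n = 2, Ecell = −(0.0592/2)·log([dilute]/[conc]) = −(0.0592/2)·log(0.0022/0.019) = +0.028 V.

0.028 V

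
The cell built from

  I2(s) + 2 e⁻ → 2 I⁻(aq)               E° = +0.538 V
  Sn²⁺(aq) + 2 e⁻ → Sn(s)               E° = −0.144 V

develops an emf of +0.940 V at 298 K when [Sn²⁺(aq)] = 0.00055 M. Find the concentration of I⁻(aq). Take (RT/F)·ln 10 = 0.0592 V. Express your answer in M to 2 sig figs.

0.0019 M

With I₂/I⁻ at the cathode and Sn²⁺/Sn at the anode, E°cell = +0.538 − (−0.144) = +0.682 V (n = 2).
Since E = E° − (0.0592/n)·log Q, log Q = n(E° − E)/0.0592 = −8.716.
For I2(s) + Sn(s) → 2 I⁻(aq) + Sn²⁺(aq), the reaction quotient is Q = [I⁻(aq)]^2·[Sn²⁺(aq)].
Solving for the unknown gives log [I⁻(aq)] = −2.728, so [I⁻(aq)] ≈ 0.0019 M.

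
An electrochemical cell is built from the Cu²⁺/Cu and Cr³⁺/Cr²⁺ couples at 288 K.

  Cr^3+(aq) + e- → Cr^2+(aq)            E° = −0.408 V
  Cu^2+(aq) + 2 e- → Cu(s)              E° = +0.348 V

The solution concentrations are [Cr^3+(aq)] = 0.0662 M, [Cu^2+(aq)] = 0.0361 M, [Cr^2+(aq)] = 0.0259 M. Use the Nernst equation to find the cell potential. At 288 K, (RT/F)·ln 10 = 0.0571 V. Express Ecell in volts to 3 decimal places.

+0.692 V

Cu²⁺/Cu is reduced (cathode, E° = +0.348 V) and Cr³⁺/Cr²⁺ is oxidized (anode).
E°cell = +0.348 − (−0.408) = +0.756 V, with n = 2 electrons transferred.
The balanced reaction is Cu^2+(aq) + 2 Cr^2+(aq) → Cu(s) + 2 Cr^3+(aq), so Q = [Cr^3+(aq)]^2 / ([Cu^2+(aq)]·[Cr^2+(aq)]^2) = 181 and log Q = 2.258.
Applying E = E° − (RT ln10/nF)·log Q gives +0.756 − (0.0571/2)(2.258) = +0.692 V.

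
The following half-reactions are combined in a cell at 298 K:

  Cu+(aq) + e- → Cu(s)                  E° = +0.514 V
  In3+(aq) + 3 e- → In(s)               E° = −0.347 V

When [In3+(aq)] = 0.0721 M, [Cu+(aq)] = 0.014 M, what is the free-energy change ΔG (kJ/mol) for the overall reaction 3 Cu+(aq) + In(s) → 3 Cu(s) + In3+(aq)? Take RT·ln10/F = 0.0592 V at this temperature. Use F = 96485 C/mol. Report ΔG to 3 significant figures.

−224 kJ/mol

With Cu⁺/Cu reduced at the cathode, E°cell = +0.514 − (−0.347) = +0.861 V and n = 3.
Here Q = [In3+(aq)] / [Cu+(aq)]^3 = 2.63×10^4 (log Q = 4.420), giving E = +0.861 − (0.0592/3)·(4.420) = +0.7738 V.
Finally ΔG = −nFE = −(3)(96485 C/mol)(+0.7738 V) = −224 kJ/mol.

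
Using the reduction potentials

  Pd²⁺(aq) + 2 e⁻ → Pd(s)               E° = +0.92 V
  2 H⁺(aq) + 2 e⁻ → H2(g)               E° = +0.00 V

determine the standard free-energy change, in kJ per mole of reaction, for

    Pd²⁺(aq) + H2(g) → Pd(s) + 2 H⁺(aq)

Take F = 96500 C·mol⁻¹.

In the reaction as written Pd²⁺(aq) is reduced, so the Pd²⁺/Pd couple is the cathode and 2H⁺/H₂ is the anode.
E°cell = +0.92 − (+0.00) = +0.92 V; balancing electrons gives n = 2.
ΔG° = −nFE°cell = −(2)(96500)(+0.92) J/mol = −178 kJ/mol.

−178 kJ/mol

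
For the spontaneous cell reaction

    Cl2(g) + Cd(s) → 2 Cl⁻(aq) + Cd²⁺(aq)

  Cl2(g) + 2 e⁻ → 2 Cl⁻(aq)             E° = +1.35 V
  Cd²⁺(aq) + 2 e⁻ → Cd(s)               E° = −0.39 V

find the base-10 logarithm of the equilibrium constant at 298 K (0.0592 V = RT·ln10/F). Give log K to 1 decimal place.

log K = 58.8

The Cl₂/Cl⁻ couple is reduced (cathode); E°cell = +1.35 − (−0.39) = +1.74 V with n = 2.
At equilibrium E = 0, so log K = nE°cell / 0.0592 = (2)(+1.74) / 0.0592 = 58.8.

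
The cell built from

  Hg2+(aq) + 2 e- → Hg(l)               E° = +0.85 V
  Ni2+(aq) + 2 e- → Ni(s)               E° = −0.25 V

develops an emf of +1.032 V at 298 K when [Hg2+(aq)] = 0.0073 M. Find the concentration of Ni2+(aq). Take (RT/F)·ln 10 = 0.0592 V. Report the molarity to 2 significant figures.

Hg²⁺/Hg is the cathode (higher E°); E°cell = +0.85 − (−0.25) = +1.10 V with n = 2.
From the Nernst equation, log Q = n(E° − E)/0.0592 = 2·(+1.10 − (+1.032))/0.0592 = 2.297.
The balanced reaction is Hg2+(aq) + Ni(s) → Hg(l) + Ni2+(aq), so Q = [Ni2+(aq)] / [Hg2+(aq)].
Isolating [Ni2+(aq)] in Q = 10^{2.297} yields log [Ni2+(aq)] = 0.160, i.e. 1.4 M.

1.4 M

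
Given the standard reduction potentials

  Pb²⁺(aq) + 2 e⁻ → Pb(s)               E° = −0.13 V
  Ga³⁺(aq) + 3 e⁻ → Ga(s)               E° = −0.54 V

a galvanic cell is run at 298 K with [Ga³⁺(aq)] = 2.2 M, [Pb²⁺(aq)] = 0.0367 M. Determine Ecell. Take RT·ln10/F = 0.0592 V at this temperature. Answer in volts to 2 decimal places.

Since E°(Pb²⁺/Pb) > E°(Ga³⁺/Ga), Pb²⁺/Pb serves as the cathode.
E°cell = −0.13 − (−0.54) = +0.41 V, with n = 6 electrons transferred.
The balanced reaction is 3 Pb²⁺(aq) + 2 Ga(s) → 3 Pb(s) + 2 Ga³⁺(aq), so Q = [Ga³⁺(aq)]^2 / [Pb²⁺(aq)]^3 = 9.79×10^4 and log Q = 4.991.
E = E° − (0.0592/n)·log Q = +0.41 − (0.0592/6)(4.991) = +0.36 V.

+0.36 V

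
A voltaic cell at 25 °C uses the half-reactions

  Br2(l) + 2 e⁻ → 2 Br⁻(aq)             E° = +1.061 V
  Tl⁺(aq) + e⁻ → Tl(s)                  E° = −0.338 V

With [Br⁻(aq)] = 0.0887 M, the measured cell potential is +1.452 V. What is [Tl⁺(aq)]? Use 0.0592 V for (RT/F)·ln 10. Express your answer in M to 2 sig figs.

1.4 M

The Br₂/Br⁻ couple has the larger reduction potential, so it is the cathode: E°cell = +1.061 − (−0.338) = +1.399 V and n = 2.
Rearranging E = E° − (0.0592/n)·log Q gives log Q = 2(+1.399 − (+1.452))/0.0592 = −1.791.
The balanced reaction is Br2(l) + 2 Tl(s) → 2 Br⁻(aq) + 2 Tl⁺(aq), so Q = [Br⁻(aq)]^2·[Tl⁺(aq)]^2.
Substituting the known concentrations and solving, log [Tl⁺(aq)] = 0.157 and [Tl⁺(aq)] = 1.4 M.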